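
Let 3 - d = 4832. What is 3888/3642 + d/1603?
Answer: -1892459/973021 ≈ -1.9449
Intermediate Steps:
d = -4829 (d = 3 - 1*4832 = 3 - 4832 = -4829)
3888/3642 + d/1603 = 3888/3642 - 4829/1603 = 3888*(1/3642) - 4829*1/1603 = 648/607 - 4829/1603 = -1892459/973021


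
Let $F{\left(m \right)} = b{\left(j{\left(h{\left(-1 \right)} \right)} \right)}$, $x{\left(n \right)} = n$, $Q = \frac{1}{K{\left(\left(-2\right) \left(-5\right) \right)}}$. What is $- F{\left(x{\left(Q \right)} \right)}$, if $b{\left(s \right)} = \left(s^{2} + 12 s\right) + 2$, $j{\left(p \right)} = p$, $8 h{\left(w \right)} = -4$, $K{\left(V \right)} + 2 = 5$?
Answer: $\frac{15}{4} \approx 3.75$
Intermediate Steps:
$K{\left(V \right)} = 3$ ($K{\left(V \right)} = -2 + 5 = 3$)
$h{\left(w \right)} = - \frac{1}{2}$ ($h{\left(w \right)} = \frac{1}{8} \left(-4\right) = - \frac{1}{2}$)
$Q = \frac{1}{3} \approx 0.33333$
$b{\left(s \right)} = 2 + s^{2} + 12 s$
$F{\left(m \right)} = - \frac{15}{4}$ ($F{\left(m \right)} = 2 + \left(- \frac{1}{2}\right)^{2} + 12 \left(- \frac{1}{2}\right) = 2 + \frac{1}{4} - 6 = - \frac{15}{4}$)
$- F{\left(x{\left(Q \right)} \right)} = \left(-1\right) \left(- \frac{15}{4}\right) = \frac{15}{4}$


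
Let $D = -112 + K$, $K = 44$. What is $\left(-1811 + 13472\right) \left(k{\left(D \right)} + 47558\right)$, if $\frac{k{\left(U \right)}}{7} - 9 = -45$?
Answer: $551635266$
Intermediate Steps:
$D = -68$ ($D = -112 + 44 = -68$)
$k{\left(U \right)} = -252$ ($k{\left(U \right)} = 63 + 7 \left(-45\right) = 63 - 315 = -252$)
$\left(-1811 + 13472\right) \left(k{\left(D \right)} + 47558\right) = \left(-1811 + 13472\right) \left(-252 + 47558\right) = 11661 \cdot 47306 = 551635266$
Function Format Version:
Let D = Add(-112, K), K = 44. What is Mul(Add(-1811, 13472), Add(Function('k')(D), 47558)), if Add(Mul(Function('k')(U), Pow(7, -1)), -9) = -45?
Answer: 551635266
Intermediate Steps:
D = -68 (D = Add(-112, 44) = -68)
Function('k')(U) = -252 (Function('k')(U) = Add(63, Mul(7, -45)) = Add(63, -315) = -252)
Mul(Add(-1811, 13472), Add(Function('k')(D), 47558)) = Mul(Add(-1811, 13472), Add(-252, 47558)) = Mul(11661, 47306) = 551635266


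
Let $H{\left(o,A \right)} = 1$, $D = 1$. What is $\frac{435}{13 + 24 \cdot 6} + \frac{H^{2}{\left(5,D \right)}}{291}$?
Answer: $\frac{126742}{45687} \approx 2.7741$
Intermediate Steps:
$\frac{435}{13 + 24 \cdot 6} + \frac{H^{2}{\left(5,D \right)}}{291} = \frac{435}{13 + 24 \cdot 6} + \frac{1^{2}}{291} = \frac{435}{13 + 144} + 1 \cdot \frac{1}{291} = \frac{435}{157} + \frac{1}{291} = \frac{126742}{45687}$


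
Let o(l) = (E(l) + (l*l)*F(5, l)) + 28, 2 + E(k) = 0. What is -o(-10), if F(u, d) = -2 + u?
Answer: -326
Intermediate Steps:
E(k) = -2 (E(k) = -2 + 0 = -2)
o(l) = 26 + 3*l² (o(l) = (-2 + (l*l)*(-2 + 5)) + 28 = (-2 + l²*3) + 28 = (-2 + 3*l²) + 28 = 26 + 3*l²)
-o(-10) = -(26 + 3*(-10)²) = -(26 + 3*100) = -(26 + 300) = -1*326 = -326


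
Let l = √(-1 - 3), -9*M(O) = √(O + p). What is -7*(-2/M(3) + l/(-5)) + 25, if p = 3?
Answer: 25 - 21*√6 + 14*I/5 ≈ -26.439 + 2.8*I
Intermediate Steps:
M(O) = -√(3 + O)/9 (M(O) = -√(O + 3)/9 = -√(3 + O)/9)
l = 2*I (l = √(-4) = 2*I ≈ 2.0*I)
-7*(-2/M(3) + l/(-5)) + 25 = -7*(-2*(-9/√(3 + 3)) + (2*I)/(-5)) + 25 = -7*(-2*(-3*√6/2) + (2*I)*(-⅕)) + 25 = -7*(-(-3)*√6 - 2*I/5) + 25 = -7*(3*√6 - 2*I/5) + 25 = (-21*√6 + 14*I/5) + 25 = 25 - 21*√6 + 14*I/5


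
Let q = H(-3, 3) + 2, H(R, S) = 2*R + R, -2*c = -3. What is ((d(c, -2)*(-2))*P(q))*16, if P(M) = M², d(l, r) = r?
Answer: 3136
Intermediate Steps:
c = 3/2 (c = -½*(-3) = 3/2 ≈ 1.5000)
H(R, S) = 3*R
q = -7 (q = 3*(-3) + 2 = -9 + 2 = -7)
((d(c, -2)*(-2))*P(q))*16 = (-2*(-2)*(-7)²)*16 = (4*49)*16 = 196*16 = 3136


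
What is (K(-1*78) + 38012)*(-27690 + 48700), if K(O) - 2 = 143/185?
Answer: 29551544066/37 ≈ 7.9869e+8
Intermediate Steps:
K(O) = 513/185 (K(O) = 2 + 143/185 = 513/185)
(K(-1*78) + 38012)*(-27690 + 48700) = (513/185 + 38012)*(-27690 + 48700) = (7032733/185)*21010 = 29551544066/37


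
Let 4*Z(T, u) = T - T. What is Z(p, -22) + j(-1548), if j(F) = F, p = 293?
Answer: -1548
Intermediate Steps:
Z(T, u) = 0 (Z(T, u) = (T - T)/4 = (1/4)*0 = 0)
Z(p, -22) + j(-1548) = 0 - 1548 = -1548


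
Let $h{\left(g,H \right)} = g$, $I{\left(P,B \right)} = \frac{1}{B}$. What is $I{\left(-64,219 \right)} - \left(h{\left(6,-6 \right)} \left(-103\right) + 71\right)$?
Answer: $\frac{119794}{219} \approx 547.0$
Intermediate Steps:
$I{\left(-64,219 \right)} - \left(h{\left(6,-6 \right)} \left(-103\right) + 71\right) = \frac{1}{219} - \left(6 \left(-103\right) + 71\right) = \frac{1}{219} - \left(-618 + 71\right) = \frac{1}{219} - -547 = \frac{1}{219} + 547 = \frac{119794}{219}$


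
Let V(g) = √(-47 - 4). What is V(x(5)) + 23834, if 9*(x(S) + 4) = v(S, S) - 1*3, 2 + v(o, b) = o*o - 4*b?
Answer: 23834 + I*√51 ≈ 23834.0 + 7.1414*I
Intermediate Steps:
v(o, b) = -2 + o² - 4*b (v(o, b) = -2 + (o*o - 4*b) = -2 + (o² - 4*b) = -2 + o² - 4*b)
x(S) = -41/9 - 4*S/9 + S²/9 (x(S) = -4 + ((-2 + S² - 4*S) - 1*3)/9 = -4 + ((-2 + S² - 4*S) - 3)/9 = -4 + (-5 + S² - 4*S)/9 = -4 + (-5/9 - 4*S/9 + S²/9) = -41/9 - 4*S/9 + S²/9)
V(g) = I*√51 (V(g) = √(-51) = I*√51)
V(x(5)) + 23834 = I*√51 + 23834 = 23834 + I*√51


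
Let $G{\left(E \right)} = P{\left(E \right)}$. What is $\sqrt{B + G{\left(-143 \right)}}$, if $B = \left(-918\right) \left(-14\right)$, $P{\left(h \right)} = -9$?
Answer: $3 \sqrt{1427} \approx 113.33$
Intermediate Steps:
$B = 12852$
$G{\left(E \right)} = -9$
$\sqrt{B + G{\left(-143 \right)}} = \sqrt{12852 - 9} = \sqrt{12843} = 3 \sqrt{1427}$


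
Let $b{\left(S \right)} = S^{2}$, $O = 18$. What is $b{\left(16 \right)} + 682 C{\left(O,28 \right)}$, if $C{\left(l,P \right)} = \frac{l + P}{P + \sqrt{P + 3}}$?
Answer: $\frac{1071184}{753} - \frac{31372 \sqrt{31}}{753} \approx 1190.6$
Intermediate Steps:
$C{\left(l,P \right)} = \frac{P + l}{P + \sqrt{3 + P}}$
$b{\left(16 \right)} + 682 C{\left(O,28 \right)} = 16^{2} + 682 \frac{28 + 18}{28 + \sqrt{3 + 28}} = 256 + 682 \frac{1}{28 + \sqrt{31}} \cdot 46 = 256 + 682 \frac{46}{28 + \sqrt{31}} = 256 + \frac{31372}{28 + \sqrt{31}}$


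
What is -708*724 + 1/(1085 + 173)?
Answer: -644840735/1258 ≈ -5.1259e+5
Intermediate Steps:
-708*724 + 1/(1085 + 173) = -512592 + 1/1258 = -644840735/1258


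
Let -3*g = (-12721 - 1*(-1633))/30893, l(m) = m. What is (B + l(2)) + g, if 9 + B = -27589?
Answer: -852519532/30893 ≈ -27596.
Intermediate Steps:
B = -27598 (B = -9 - 27589 = -27598)
g = 3696/30893 (g = -(-12721 - 1*(-1633))/(3*30893) = -(-12721 + 1633)/(3*30893) = -(-3696)/30893 = -1/3*(-11088/30893) = 3696/30893 ≈ 0.11964)
(B + l(2)) + g = (-27598 + 2) + 3696/30893 = -27596 + 3696/30893 = -852519532/30893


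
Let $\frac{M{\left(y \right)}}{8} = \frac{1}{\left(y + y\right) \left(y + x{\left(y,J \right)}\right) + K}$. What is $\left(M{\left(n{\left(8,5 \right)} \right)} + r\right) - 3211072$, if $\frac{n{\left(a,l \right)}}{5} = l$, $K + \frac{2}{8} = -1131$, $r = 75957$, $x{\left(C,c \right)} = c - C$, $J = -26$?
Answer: $- \frac{30488993407}{9725} \approx -3.1351 \cdot 10^{6}$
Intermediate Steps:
$K = - \frac{4525}{4}$ ($K = - \frac{1}{4} - 1131 = - \frac{4525}{4} \approx -1131.3$)
$n{\left(a,l \right)} = 5 l$
$M{\left(y \right)} = \frac{8}{- \frac{4525}{4} - 52 y}$ ($M{\left(y \right)} = \frac{8}{\left(y + y\right) \left(y - \left(26 + y\right)\right) - \frac{4525}{4}} = \frac{8}{2 y \left(-26\right) - \frac{4525}{4}} = \frac{8}{- 52 y - \frac{4525}{4}} = \frac{8}{- \frac{4525}{4} - 52 y}$)
$\left(M{\left(n{\left(8,5 \right)} \right)} + r\right) - 3211072 = \left(- \frac{32}{4525 + 208 \cdot 5 \cdot 5} + 75957\right) - 3211072 = \left(- \frac{32}{4525 + 208 \cdot 25} + 75957\right) - 3211072 = \left(- \frac{32}{4525 + 5200} + 75957\right) - 3211072 = \left(- \frac{32}{9725} + 75957\right) - 3211072 = \frac{738681793}{9725} - 3211072 = - \frac{30488993407}{9725}$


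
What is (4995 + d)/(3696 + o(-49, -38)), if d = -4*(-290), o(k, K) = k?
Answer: 6155/3647 ≈ 1.6877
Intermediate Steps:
d = 1160
(4995 + d)/(3696 + o(-49, -38)) = (4995 + 1160)/(3696 - 49) = 6155/3647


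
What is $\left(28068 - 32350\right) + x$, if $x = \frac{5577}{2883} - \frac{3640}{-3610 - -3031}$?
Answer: $- \frac{2378011757}{556419} \approx -4273.8$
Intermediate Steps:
$x = \frac{4574401}{556419}$ ($x = 5577 \cdot \frac{1}{2883} - \frac{3640}{-3610 + 3031} = \frac{1859}{961} - \frac{3640}{-579} = \frac{1859}{961} - - \frac{3640}{579} = \frac{1859}{961} + \frac{3640}{579} = \frac{4574401}{556419} \approx 8.2211$)
$\left(28068 - 32350\right) + x = \left(28068 - 32350\right) + \frac{4574401}{556419} = -4282 + \frac{4574401}{556419} = - \frac{2378011757}{556419}$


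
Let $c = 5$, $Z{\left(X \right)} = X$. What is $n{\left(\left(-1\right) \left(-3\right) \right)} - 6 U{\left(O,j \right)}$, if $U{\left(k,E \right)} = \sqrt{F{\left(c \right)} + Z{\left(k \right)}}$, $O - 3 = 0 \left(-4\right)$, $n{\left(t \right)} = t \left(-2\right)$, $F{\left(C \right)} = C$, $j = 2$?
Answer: $-6 - 12 \sqrt{2} \approx -22.971$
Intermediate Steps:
$n{\left(t \right)} = - 2 t$
$O = 3$ ($O = 3 + 0 \left(-4\right) = 3 + 0 = 3$)
$U{\left(k,E \right)} = \sqrt{5 + k}$
$n{\left(\left(-1\right) \left(-3\right) \right)} - 6 U{\left(O,j \right)} = - 2 \left(\left(-1\right) \left(-3\right)\right) - 6 \sqrt{5 + 3} = \left(-2\right) 3 - 6 \sqrt{8} = -6 - 6 \cdot 2 \sqrt{2} = -6 - 12 \sqrt{2}$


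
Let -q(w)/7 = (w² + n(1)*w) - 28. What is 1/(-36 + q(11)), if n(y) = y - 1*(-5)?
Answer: -1/1149 ≈ -0.00087032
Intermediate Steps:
n(y) = 5 + y (n(y) = y + 5 = 5 + y)
q(w) = 196 - 42*w - 7*w² (q(w) = -7*((w² + (5 + 1)*w) - 28) = -7*((w² + 6*w) - 28) = -7*(-28 + w² + 6*w) = 196 - 42*w - 7*w²)
1/(-36 + q(11)) = 1/(-36 + (196 - 42*11 - 7*11²)) = 1/(-36 + (196 - 462 - 7*121)) = 1/(-36 + (196 - 462 - 847)) = 1/(-36 - 1113) = 1/(-1149) = -1/1149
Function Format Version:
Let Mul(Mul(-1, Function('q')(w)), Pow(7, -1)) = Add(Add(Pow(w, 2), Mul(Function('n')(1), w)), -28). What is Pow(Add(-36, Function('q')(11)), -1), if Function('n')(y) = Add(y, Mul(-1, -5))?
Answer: Rational(-1, 1149) ≈ -0.00087032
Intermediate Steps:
Function('n')(y) = Add(5, y) (Function('n')(y) = Add(y, 5) = Add(5, y))
Function('q')(w) = Add(196, Mul(-42, w), Mul(-7, Pow(w, 2))) (Function('q')(w) = Mul(-7, Add(Add(Pow(w, 2), Mul(Add(5, 1), w)), -28)) = Mul(-7, Add(Add(Pow(w, 2), Mul(6, w)), -28)) = Mul(-7, Add(-28, Pow(w, 2), Mul(6, w))) = Add(196, Mul(-42, w), Mul(-7, Pow(w, 2))))
Pow(Add(-36, Function('q')(11)), -1) = Pow(Add(-36, Add(196, Mul(-42, 11), Mul(-7, Pow(11, 2)))), -1) = Pow(Add(-36, Add(196, -462, Mul(-7, 121))), -1) = Pow(Add(-36, Add(196, -462, -847)), -1) = Pow(Add(-36, -1113), -1) = Pow(-1149, -1) = Rational(-1, 1149)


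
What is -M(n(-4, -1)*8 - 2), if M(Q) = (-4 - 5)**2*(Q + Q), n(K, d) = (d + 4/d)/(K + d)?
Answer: -972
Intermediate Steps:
n(K, d) = (d + 4/d)/(K + d)
M(Q) = 162*Q (M(Q) = (-9)**2*(2*Q) = 81*(2*Q) = 162*Q)
-M(n(-4, -1)*8 - 2) = -162*(((4 + (-1)**2)/((-1)*(-4 - 1)))*8 - 2) = -162*(-1*(4 + 1)/(-5)*8 - 2) = -162*(-1*(-1/5)*5*8 - 2) = -162*(1*8 - 2) = -162*(8 - 2) = -162*6 = -1*972 = -972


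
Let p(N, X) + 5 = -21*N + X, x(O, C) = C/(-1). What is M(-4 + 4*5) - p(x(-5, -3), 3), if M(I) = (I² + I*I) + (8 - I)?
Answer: 569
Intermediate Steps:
x(O, C) = -C (x(O, C) = C*(-1) = -C)
M(I) = 8 - I + 2*I² (M(I) = (I² + I²) + (8 - I) = 2*I² + (8 - I) = 8 - I + 2*I²)
p(N, X) = -5 + X - 21*N (p(N, X) = -5 + (-21*N + X) = -5 + (X - 21*N) = -5 + X - 21*N)
M(-4 + 4*5) - p(x(-5, -3), 3) = (8 - (-4 + 4*5) + 2*(-4 + 4*5)²) - (-5 + 3 - (-21)*(-3)) = (8 - (-4 + 20) + 2*(-4 + 20)²) - (-5 + 3 - 21*3) = (8 - 1*16 + 2*16²) - (-5 + 3 - 63) = (8 - 16 + 2*256) - 1*(-65) = (8 - 16 + 512) + 65 = 504 + 65 = 569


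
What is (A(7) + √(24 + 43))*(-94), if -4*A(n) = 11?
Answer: 517/2 - 94*√67 ≈ -510.92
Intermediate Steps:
A(n) = -11/4 (A(n) = -¼*11 = -11/4)
(A(7) + √(24 + 43))*(-94) = (-11/4 + √(24 + 43))*(-94) = (-11/4 + √67)*(-94) = 517/2 - 94*√67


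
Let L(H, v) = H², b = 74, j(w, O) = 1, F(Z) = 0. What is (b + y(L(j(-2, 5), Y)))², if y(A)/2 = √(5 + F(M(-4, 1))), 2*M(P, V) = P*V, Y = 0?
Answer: 5496 + 296*√5 ≈ 6157.9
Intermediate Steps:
M(P, V) = P*V/2 (M(P, V) = (P*V)/2 = P*V/2)
y(A) = 2*√5 (y(A) = 2*√(5 + 0) = 2*√5)
(b + y(L(j(-2, 5), Y)))² = (74 + 2*√5)²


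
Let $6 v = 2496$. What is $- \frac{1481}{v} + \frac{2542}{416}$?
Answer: $\frac{1061}{416} \approx 2.5505$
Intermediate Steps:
$v = 416$ ($v = \frac{1}{6} \cdot 2496 = 416$)
$- \frac{1481}{v} + \frac{2542}{416} = - \frac{1481}{416} + \frac{2542}{416} = \left(-1481\right) \frac{1}{416} + 2542 \cdot \frac{1}{416} = - \frac{1481}{416} + \frac{1271}{208} = \frac{1061}{416}$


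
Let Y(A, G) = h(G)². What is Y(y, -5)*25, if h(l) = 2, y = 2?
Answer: 100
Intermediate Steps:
Y(A, G) = 4 (Y(A, G) = 2² = 4)
Y(y, -5)*25 = 4*25 = 100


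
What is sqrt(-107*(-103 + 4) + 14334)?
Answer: sqrt(24927) ≈ 157.88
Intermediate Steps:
sqrt(-107*(-103 + 4) + 14334) = sqrt(-107*(-99) + 14334) = sqrt(10593 + 14334) = sqrt(24927)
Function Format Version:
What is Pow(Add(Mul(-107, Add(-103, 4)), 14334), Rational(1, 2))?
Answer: Pow(24927, Rational(1, 2)) ≈ 157.88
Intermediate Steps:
Pow(Add(Mul(-107, Add(-103, 4)), 14334), Rational(1, 2)) = Pow(Add(Mul(-107, -99), 14334), Rational(1, 2)) = Pow(Add(10593, 14334), Rational(1, 2)) = Pow(24927, Rational(1, 2))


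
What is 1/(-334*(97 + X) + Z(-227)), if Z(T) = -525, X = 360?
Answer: -1/153163 ≈ -6.5290e-6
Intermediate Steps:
1/(-334*(97 + X) + Z(-227)) = 1/(-334*(97 + 360) - 525) = 1/(-334*457 - 525) = 1/(-152638 - 525) = 1/(-153163) = -1/153163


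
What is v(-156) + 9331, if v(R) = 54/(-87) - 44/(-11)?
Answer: 270697/29 ≈ 9334.4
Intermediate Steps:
v(R) = 98/29 (v(R) = 54*(-1/87) - 44*(-1/11) = -18/29 + 4 = 98/29)
v(-156) + 9331 = 98/29 + 9331 = 270697/29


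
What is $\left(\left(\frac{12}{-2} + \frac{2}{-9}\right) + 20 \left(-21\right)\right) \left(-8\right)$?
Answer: $\frac{30688}{9} \approx 3409.8$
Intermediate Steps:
$\left(\left(\frac{12}{-2} + \frac{2}{-9}\right) + 20 \left(-21\right)\right) \left(-8\right) = \left(\left(12 \left(- \frac{1}{2}\right) + 2 \left(- \frac{1}{9}\right)\right) - 420\right) \left(-8\right) = \left(\left(-6 - \frac{2}{9}\right) - 420\right) \left(-8\right) = \left(- \frac{56}{9} - 420\right) \left(-8\right) = \left(- \frac{3836}{9}\right) \left(-8\right) = \frac{30688}{9}$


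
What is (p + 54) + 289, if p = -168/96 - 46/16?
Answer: 2707/8 ≈ 338.38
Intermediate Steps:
p = -37/8 (p = -168*1/96 - 46*1/16 = -7/4 - 23/8 = -37/8 ≈ -4.6250)
(p + 54) + 289 = (-37/8 + 54) + 289 = 395/8 + 289 = 2707/8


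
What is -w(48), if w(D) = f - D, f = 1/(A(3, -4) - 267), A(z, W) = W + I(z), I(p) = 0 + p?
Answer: 12865/268 ≈ 48.004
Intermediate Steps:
I(p) = p
A(z, W) = W + z
f = -1/268 (f = 1/((-4 + 3) - 267) = 1/(-1 - 267) = 1/(-268) = -1/268 ≈ -0.0037313)
w(D) = -1/268 - D
-w(48) = -(-1/268 - 1*48) = -(-1/268 - 48) = -1*(-12865/268) = 12865/268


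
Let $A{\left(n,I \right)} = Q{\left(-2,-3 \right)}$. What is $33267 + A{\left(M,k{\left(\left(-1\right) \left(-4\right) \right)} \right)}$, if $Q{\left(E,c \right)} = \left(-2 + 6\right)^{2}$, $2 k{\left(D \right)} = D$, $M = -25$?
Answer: $33283$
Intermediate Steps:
$k{\left(D \right)} = \frac{D}{2}$
$Q{\left(E,c \right)} = 16$ ($Q{\left(E,c \right)} = 4^{2} = 16$)
$A{\left(n,I \right)} = 16$
$33267 + A{\left(M,k{\left(\left(-1\right) \left(-4\right) \right)} \right)} = 33267 + 16 = 33283$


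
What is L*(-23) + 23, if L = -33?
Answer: 782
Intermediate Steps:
L*(-23) + 23 = -33*(-23) + 23 = 759 + 23 = 782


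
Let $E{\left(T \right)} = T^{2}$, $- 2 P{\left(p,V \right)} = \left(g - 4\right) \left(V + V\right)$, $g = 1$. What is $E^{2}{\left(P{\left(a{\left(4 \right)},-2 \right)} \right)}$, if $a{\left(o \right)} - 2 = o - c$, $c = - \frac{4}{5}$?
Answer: $1296$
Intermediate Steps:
$c = - \frac{4}{5}$ ($c = \left(-4\right) \frac{1}{5} = - \frac{4}{5} \approx -0.8$)
$a{\left(o \right)} = \frac{14}{5} + o$ ($a{\left(o \right)} = 2 + \left(o - - \frac{4}{5}\right) = 2 + \left(o + \frac{4}{5}\right) = 2 + \left(\frac{4}{5} + o\right) = \frac{14}{5} + o$)
$P{\left(p,V \right)} = 3 V$ ($P{\left(p,V \right)} = - \frac{\left(1 - 4\right) \left(V + V\right)}{2} = - \frac{\left(-3\right) 2 V}{2} = - \frac{\left(-6\right) V}{2} = 3 V$)
$E^{2}{\left(P{\left(a{\left(4 \right)},-2 \right)} \right)} = \left(\left(3 \left(-2\right)\right)^{2}\right)^{2} = \left(\left(-6\right)^{2}\right)^{2} = 36^{2} = 1296$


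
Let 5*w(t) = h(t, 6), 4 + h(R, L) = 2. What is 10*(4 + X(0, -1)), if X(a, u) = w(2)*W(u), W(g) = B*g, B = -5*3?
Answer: -20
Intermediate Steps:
B = -15
h(R, L) = -2 (h(R, L) = -4 + 2 = -2)
w(t) = -⅖ (w(t) = (⅕)*(-2) = -⅖)
W(g) = -15*g
X(a, u) = 6*u (X(a, u) = -(-6)*u = 6*u)
10*(4 + X(0, -1)) = 10*(4 + 6*(-1)) = 10*(4 - 6) = 10*(-2) = -20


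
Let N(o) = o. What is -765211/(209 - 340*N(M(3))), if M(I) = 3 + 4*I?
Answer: 765211/4891 ≈ 156.45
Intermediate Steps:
-765211/(209 - 340*N(M(3))) = -765211/(209 - 340*(3 + 4*3)) = -765211/(209 - 340*(3 + 12)) = -765211/(209 - 340*15) = -765211/(209 - 5100) = -765211/(-4891) = -765211*(-1/4891) = 765211/4891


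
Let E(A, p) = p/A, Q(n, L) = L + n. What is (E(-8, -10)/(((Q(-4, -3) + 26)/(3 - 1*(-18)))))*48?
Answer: 1260/19 ≈ 66.316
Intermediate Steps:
(E(-8, -10)/(((Q(-4, -3) + 26)/(3 - 1*(-18)))))*48 = ((-10/(-8))/((((-3 - 4) + 26)/(3 - 1*(-18)))))*48 = ((-10*(-⅛))/(((-7 + 26)/(3 + 18))))*48 = (5/(4*((19/21))))*48 = (5/(4*((19*(1/21)))))*48 = (5/(4*(19/21)))*48 = ((5/4)*(21/19))*48 = (105/76)*48 = 1260/19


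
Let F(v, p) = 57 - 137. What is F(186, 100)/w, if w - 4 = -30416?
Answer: 20/7603 ≈ 0.0026305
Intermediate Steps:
F(v, p) = -80
w = -30412 (w = 4 - 30416 = -30412)
F(186, 100)/w = -80/(-30412) = -80*(-1/30412) = 20/7603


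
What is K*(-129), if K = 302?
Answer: -38958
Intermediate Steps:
K*(-129) = 302*(-129) = -38958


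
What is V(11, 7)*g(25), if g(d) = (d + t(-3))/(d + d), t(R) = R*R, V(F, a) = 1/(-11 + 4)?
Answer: -17/175 ≈ -0.097143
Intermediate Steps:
V(F, a) = -1/7 (V(F, a) = 1/(-7) = -1/7)
t(R) = R**2
g(d) = (9 + d)/(2*d) (g(d) = (d + (-3)**2)/(d + d) = (d + 9)/((2*d)) = (9 + d)*(1/(2*d)) = (9 + d)/(2*d))
V(11, 7)*g(25) = -(9 + 25)/(14*25) = -34/(14*25) = -1/7*17/25 = -17/175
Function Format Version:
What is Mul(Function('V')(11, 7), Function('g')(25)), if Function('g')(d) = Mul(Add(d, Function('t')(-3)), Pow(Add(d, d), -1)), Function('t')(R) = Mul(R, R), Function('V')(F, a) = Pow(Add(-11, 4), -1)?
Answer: Rational(-17, 175) ≈ -0.097143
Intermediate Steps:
Function('V')(F, a) = Rational(-1, 7) (Function('V')(F, a) = Pow(-7, -1) = Rational(-1, 7))
Function('t')(R) = Pow(R, 2)
Function('g')(d) = Mul(Rational(1, 2), Pow(d, -1), Add(9, d)) (Function('g')(d) = Mul(Add(d, Pow(-3, 2)), Pow(Add(d, d), -1)) = Mul(Add(d, 9), Pow(Mul(2, d), -1)) = Mul(Add(9, d), Mul(Rational(1, 2), Pow(d, -1))) = Mul(Rational(1, 2), Pow(d, -1), Add(9, d)))
Mul(Function('V')(11, 7), Function('g')(25)) = Mul(Rational(-1, 7), Mul(Rational(1, 2), Pow(25, -1), Add(9, 25))) = Mul(Rational(-1, 7), Mul(Rational(1, 2), Rational(1, 25), 34)) = Mul(Rational(-1, 7), Rational(17, 25)) = Rational(-17, 175)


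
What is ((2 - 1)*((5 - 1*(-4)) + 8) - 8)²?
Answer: 81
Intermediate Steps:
((2 - 1)*((5 - 1*(-4)) + 8) - 8)² = (1*((5 + 4) + 8) - 8)² = (1*(9 + 8) - 8)² = (1*17 - 8)² = (17 - 8)² = 9² = 81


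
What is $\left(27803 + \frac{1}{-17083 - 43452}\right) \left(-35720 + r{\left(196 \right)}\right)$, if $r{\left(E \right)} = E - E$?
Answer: $- \frac{12023742090976}{12107} \approx -9.9312 \cdot 10^{8}$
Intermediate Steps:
$r{\left(E \right)} = 0$
$\left(27803 + \frac{1}{-17083 - 43452}\right) \left(-35720 + r{\left(196 \right)}\right) = \left(27803 + \frac{1}{-17083 - 43452}\right) \left(-35720 + 0\right) = \left(27803 + \frac{1}{-60535}\right) \left(-35720\right) = \left(27803 - \frac{1}{60535}\right) \left(-35720\right) = \frac{1683054604}{60535} \left(-35720\right) = - \frac{12023742090976}{12107}$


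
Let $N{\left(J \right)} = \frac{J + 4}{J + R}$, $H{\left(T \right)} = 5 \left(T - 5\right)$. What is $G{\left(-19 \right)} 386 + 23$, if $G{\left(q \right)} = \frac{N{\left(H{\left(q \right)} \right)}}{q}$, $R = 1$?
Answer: $\frac{7227}{2261} \approx 3.1964$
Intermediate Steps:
$H{\left(T \right)} = -25 + 5 T$ ($H{\left(T \right)} = 5 \left(-5 + T\right) = -25 + 5 T$)
$N{\left(J \right)} = \frac{4 + J}{1 + J}$ ($N{\left(J \right)} = \frac{J + 4}{J + 1} = \frac{4 + J}{1 + J}$)
$G{\left(q \right)} = \frac{-21 + 5 q}{q \left(-24 + 5 q\right)}$ ($G{\left(q \right)} = \frac{\frac{1}{1 + \left(-25 + 5 q\right)} \left(4 + \left(-25 + 5 q\right)\right)}{q} = \frac{\frac{1}{-24 + 5 q} \left(-21 + 5 q\right)}{q} = \frac{-21 + 5 q}{q \left(-24 + 5 q\right)}$)
$G{\left(-19 \right)} 386 + 23 = \frac{-21 + 5 \left(-19\right)}{\left(-19\right) \left(-24 + 5 \left(-19\right)\right)} 386 + 23 = - \frac{-21 - 95}{19 \left(-24 - 95\right)} 386 + 23 = \left(- \frac{1}{19}\right) \frac{1}{-119} \left(-116\right) 386 + 23 = \left(- \frac{1}{19}\right) \left(- \frac{1}{119}\right) \left(-116\right) 386 + 23 = \left(- \frac{116}{2261}\right) 386 + 23 = - \frac{44776}{2261} + 23 = \frac{7227}{2261}$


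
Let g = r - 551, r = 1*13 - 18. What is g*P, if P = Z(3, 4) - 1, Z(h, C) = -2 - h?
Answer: 3336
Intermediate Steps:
r = -5 (r = 13 - 18 = -5)
g = -556 (g = -5 - 551 = -556)
P = -6 (P = (-2 - 1*3) - 1 = (-2 - 3) - 1 = -5 - 1 = -6)
g*P = -556*(-6) = 3336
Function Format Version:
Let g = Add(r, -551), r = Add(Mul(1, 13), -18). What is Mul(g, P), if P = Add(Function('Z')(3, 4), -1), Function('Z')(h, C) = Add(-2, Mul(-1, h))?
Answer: 3336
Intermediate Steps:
r = -5 (r = Add(13, -18) = -5)
g = -556 (g = Add(-5, -551) = -556)
P = -6 (P = Add(Add(-2, Mul(-1, 3)), -1) = Add(Add(-2, -3), -1) = Add(-5, -1) = -6)
Mul(g, P) = Mul(-556, -6) = 3336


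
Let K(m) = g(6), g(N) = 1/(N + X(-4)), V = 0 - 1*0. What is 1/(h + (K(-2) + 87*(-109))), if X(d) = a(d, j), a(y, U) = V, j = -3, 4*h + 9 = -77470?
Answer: -12/346231 ≈ -3.4659e-5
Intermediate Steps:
h = -77479/4 (h = -9/4 + (¼)*(-77470) = -9/4 - 38735/2 = -77479/4 ≈ -19370.)
V = 0 (V = 0 + 0 = 0)
a(y, U) = 0
X(d) = 0
g(N) = 1/N (g(N) = 1/(N + 0) = 1/N)
K(m) = ⅙ (K(m) = 1/6 = ⅙)
1/(h + (K(-2) + 87*(-109))) = 1/(-77479/4 + (⅙ + 87*(-109))) = 1/(-77479/4 + (⅙ - 9483)) = 1/(-77479/4 - 56897/6) = 1/(-346231/12) = -12/346231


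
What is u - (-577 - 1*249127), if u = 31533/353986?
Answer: 88391751677/353986 ≈ 2.4970e+5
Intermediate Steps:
u = 31533/353986 (u = 31533*(1/353986) = 31533/353986 ≈ 0.089080)
u - (-577 - 1*249127) = 31533/353986 - (-577 - 1*249127) = 31533/353986 - (-577 - 249127) = 31533/353986 - 1*(-249704) = 31533/353986 + 249704 = 88391751677/353986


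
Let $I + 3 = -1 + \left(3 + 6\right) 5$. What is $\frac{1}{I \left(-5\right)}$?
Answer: $- \frac{1}{205} \approx -0.0048781$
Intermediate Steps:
$I = 41$ ($I = -3 - \left(1 - \left(3 + 6\right) 5\right) = -3 + \left(-1 + 9 \cdot 5\right) = -3 + \left(-1 + 45\right) = -3 + 44 = 41$)
$\frac{1}{I \left(-5\right)} = \frac{1}{41 \left(-5\right)} = \frac{1}{-205} = - \frac{1}{205}$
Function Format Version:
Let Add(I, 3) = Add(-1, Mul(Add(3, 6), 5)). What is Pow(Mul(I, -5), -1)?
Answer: Rational(-1, 205) ≈ -0.0048781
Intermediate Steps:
I = 41 (I = Add(-3, Add(-1, Mul(Add(3, 6), 5))) = Add(-3, Add(-1, Mul(9, 5))) = Add(-3, Add(-1, 45)) = Add(-3, 44) = 41)
Pow(Mul(I, -5), -1) = Pow(Mul(41, -5), -1) = Pow(-205, -1) = Rational(-1, 205)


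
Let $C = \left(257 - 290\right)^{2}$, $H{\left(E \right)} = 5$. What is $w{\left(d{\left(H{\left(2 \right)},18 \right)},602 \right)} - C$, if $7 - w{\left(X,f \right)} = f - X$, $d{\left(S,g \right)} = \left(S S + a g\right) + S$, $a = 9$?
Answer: $-1492$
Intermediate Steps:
$d{\left(S,g \right)} = S + S^{2} + 9 g$ ($d{\left(S,g \right)} = \left(S S + 9 g\right) + S = \left(S^{2} + 9 g\right) + S = S + S^{2} + 9 g$)
$w{\left(X,f \right)} = 7 + X - f$ ($w{\left(X,f \right)} = 7 - \left(f - X\right) = 7 + \left(X - f\right) = 7 + X - f$)
$C = 1089$ ($C = \left(-33\right)^{2} = 1089$)
$w{\left(d{\left(H{\left(2 \right)},18 \right)},602 \right)} - C = \left(7 + \left(5 + 5^{2} + 9 \cdot 18\right) - 602\right) - 1089 = \left(7 + \left(5 + 25 + 162\right) - 602\right) - 1089 = \left(7 + 192 - 602\right) - 1089 = -403 - 1089 = -1492$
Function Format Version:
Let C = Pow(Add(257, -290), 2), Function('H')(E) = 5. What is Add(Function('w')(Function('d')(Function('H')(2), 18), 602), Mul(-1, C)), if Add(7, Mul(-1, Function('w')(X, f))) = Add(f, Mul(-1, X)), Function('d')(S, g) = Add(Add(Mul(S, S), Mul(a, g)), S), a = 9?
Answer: -1492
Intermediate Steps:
Function('d')(S, g) = Add(S, Pow(S, 2), Mul(9, g)) (Function('d')(S, g) = Add(Add(Mul(S, S), Mul(9, g)), S) = Add(Add(Pow(S, 2), Mul(9, g)), S) = Add(S, Pow(S, 2), Mul(9, g)))
Function('w')(X, f) = Add(7, X, Mul(-1, f)) (Function('w')(X, f) = Add(7, Mul(-1, Add(f, Mul(-1, X)))) = Add(7, Add(X, Mul(-1, f))) = Add(7, X, Mul(-1, f)))
C = 1089 (C = Pow(-33, 2) = 1089)
Add(Function('w')(Function('d')(Function('H')(2), 18), 602), Mul(-1, C)) = Add(Add(7, Add(5, Pow(5, 2), Mul(9, 18)), Mul(-1, 602)), Mul(-1, 1089)) = Add(Add(7, Add(5, 25, 162), -602), -1089) = Add(Add(7, 192, -602), -1089) = Add(-403, -1089) = -1492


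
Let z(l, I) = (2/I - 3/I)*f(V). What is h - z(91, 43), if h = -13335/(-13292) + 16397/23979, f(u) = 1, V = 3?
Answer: 23440211095/13705341324 ≈ 1.7103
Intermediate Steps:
h = 537708889/318728868 (h = -13335*(-1/13292) + 16397*(1/23979) = 13335/13292 + 16397/23979 = 537708889/318728868 ≈ 1.6870)
z(l, I) = -1/I (z(l, I) = (2/I - 3/I)*1 = -1/I*1 = -1/I)
h - z(91, 43) = 537708889/318728868 - (-1)/43 = 537708889/318728868 - 1*(-1/43) = 537708889/318728868 + 1/43 = 23440211095/13705341324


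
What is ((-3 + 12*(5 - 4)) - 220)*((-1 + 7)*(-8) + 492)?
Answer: -93684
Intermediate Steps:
((-3 + 12*(5 - 4)) - 220)*((-1 + 7)*(-8) + 492) = ((-3 + 12*1) - 220)*(6*(-8) + 492) = ((-3 + 12) - 220)*(-48 + 492) = (9 - 220)*444 = -211*444 = -93684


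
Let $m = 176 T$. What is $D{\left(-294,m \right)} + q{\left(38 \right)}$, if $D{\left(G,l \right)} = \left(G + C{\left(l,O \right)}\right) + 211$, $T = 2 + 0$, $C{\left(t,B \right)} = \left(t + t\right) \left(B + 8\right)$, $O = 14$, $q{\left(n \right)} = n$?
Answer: $15443$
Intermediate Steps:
$C{\left(t,B \right)} = 2 t \left(8 + B\right)$
$T = 2$
$m = 352$ ($m = 176 \cdot 2 = 352$)
$D{\left(G,l \right)} = 211 + G + 44 l$ ($D{\left(G,l \right)} = \left(G + 2 l \left(8 + 14\right)\right) + 211 = \left(G + 2 l 22\right) + 211 = \left(G + 44 l\right) + 211 = 211 + G + 44 l$)
$D{\left(-294,m \right)} + q{\left(38 \right)} = \left(211 - 294 + 44 \cdot 352\right) + 38 = \left(211 - 294 + 15488\right) + 38 = 15405 + 38 = 15443$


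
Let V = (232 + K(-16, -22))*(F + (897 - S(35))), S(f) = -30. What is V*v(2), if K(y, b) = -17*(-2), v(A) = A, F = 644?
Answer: 835772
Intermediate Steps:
K(y, b) = 34
V = 417886 (V = (232 + 34)*(644 + (897 - 1*(-30))) = 266*(644 + (897 + 30)) = 266*(644 + 927) = 266*1571 = 417886)
V*v(2) = 417886*2 = 835772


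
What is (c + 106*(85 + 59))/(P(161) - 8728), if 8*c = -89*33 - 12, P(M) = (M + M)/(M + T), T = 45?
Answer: -12273789/7190584 ≈ -1.7069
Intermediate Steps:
P(M) = 2*M/(45 + M) (P(M) = (M + M)/(M + 45) = (2*M)/(45 + M) = 2*M/(45 + M))
c = -2949/8 (c = (-89*33 - 12)/8 = (-2937 - 12)/8 = (⅛)*(-2949) = -2949/8 ≈ -368.63)
(c + 106*(85 + 59))/(P(161) - 8728) = (-2949/8 + 106*(85 + 59))/(2*161/(45 + 161) - 8728) = (-2949/8 + 106*144)/(2*161/206 - 8728) = (-2949/8 + 15264)/(2*161*(1/206) - 8728) = 119163/(8*(161/103 - 8728)) = 119163/(8*(-898823/103)) = (119163/8)*(-103/898823) = -12273789/7190584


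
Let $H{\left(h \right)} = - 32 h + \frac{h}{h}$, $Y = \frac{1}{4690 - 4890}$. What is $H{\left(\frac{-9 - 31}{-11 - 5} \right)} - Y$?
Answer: $- \frac{15799}{200} \approx -78.995$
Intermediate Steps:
$Y = - \frac{1}{200}$ ($Y = \frac{1}{-200} = - \frac{1}{200} \approx -0.005$)
$H{\left(h \right)} = 1 - 32 h$ ($H{\left(h \right)} = - 32 h + 1 = 1 - 32 h$)
$H{\left(\frac{-9 - 31}{-11 - 5} \right)} - Y = \left(1 - 32 \frac{-9 - 31}{-11 - 5}\right) - - \frac{1}{200} = \left(1 - 32 \left(- \frac{40}{-16}\right)\right) + \frac{1}{200} = \left(1 - 32 \left(\left(-40\right) \left(- \frac{1}{16}\right)\right)\right) + \frac{1}{200} = \left(1 - 80\right) + \frac{1}{200} = -79 + \frac{1}{200} = - \frac{15799}{200}$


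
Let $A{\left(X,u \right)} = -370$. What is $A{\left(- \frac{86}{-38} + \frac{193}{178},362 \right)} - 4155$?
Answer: $-4525$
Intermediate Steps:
$A{\left(- \frac{86}{-38} + \frac{193}{178},362 \right)} - 4155 = -370 - 4155 = -4525$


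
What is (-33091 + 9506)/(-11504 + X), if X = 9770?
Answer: 23585/1734 ≈ 13.602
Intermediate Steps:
(-33091 + 9506)/(-11504 + X) = (-33091 + 9506)/(-11504 + 9770) = -23585/(-1734) = -23585*(-1/1734) = 23585/1734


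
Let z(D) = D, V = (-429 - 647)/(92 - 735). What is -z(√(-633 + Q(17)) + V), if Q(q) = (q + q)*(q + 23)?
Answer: -1076/643 - √727 ≈ -28.636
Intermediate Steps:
Q(q) = 2*q*(23 + q) (Q(q) = (2*q)*(23 + q) = 2*q*(23 + q))
V = 1076/643 (V = -1076/(-643) = -1076*(-1/643) = 1076/643 ≈ 1.6734)
-z(√(-633 + Q(17)) + V) = -(√(-633 + 2*17*(23 + 17)) + 1076/643) = -(√(-633 + 2*17*40) + 1076/643) = -(√(-633 + 1360) + 1076/643) = -(√727 + 1076/643) = -(1076/643 + √727) = -1076/643 - √727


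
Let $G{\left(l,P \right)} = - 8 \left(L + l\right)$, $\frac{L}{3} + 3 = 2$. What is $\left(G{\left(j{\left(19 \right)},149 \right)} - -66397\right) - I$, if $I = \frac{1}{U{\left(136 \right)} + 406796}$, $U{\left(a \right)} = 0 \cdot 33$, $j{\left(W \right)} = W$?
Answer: $\frac{26957964123}{406796} \approx 66269.0$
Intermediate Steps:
$L = -3$ ($L = -9 + 3 \cdot 2 = -9 + 6 = -3$)
$G{\left(l,P \right)} = 24 - 8 l$ ($G{\left(l,P \right)} = - 8 \left(-3 + l\right) = 24 - 8 l$)
$U{\left(a \right)} = 0$
$I = \frac{1}{406796}$ ($I = \frac{1}{0 + 406796} = \frac{1}{406796} \approx 2.4582 \cdot 10^{-6}$)
$\left(G{\left(j{\left(19 \right)},149 \right)} - -66397\right) - I = \left(\left(24 - 152\right) - -66397\right) - \frac{1}{406796} = \left(\left(24 - 152\right) + 66397\right) - \frac{1}{406796} = \left(-128 + 66397\right) - \frac{1}{406796} = 66269 - \frac{1}{406796} = \frac{26957964123}{406796}$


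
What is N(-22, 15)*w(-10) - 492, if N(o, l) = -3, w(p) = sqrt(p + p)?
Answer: -492 - 6*I*sqrt(5) ≈ -492.0 - 13.416*I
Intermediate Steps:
w(p) = sqrt(2)*sqrt(p) (w(p) = sqrt(2*p) = sqrt(2)*sqrt(p))
N(-22, 15)*w(-10) - 492 = -3*sqrt(2)*sqrt(-10) - 492 = -3*sqrt(2)*I*sqrt(10) - 492 = -6*I*sqrt(5) - 492 = -492 - 6*I*sqrt(5)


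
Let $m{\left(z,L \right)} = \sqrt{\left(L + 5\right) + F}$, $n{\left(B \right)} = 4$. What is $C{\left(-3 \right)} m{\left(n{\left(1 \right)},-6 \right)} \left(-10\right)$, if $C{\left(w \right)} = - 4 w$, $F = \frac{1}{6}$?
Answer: $- 20 i \sqrt{30} \approx - 109.54 i$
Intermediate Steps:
$F = \frac{1}{6} \approx 0.16667$
$m{\left(z,L \right)} = \sqrt{\frac{31}{6} + L}$ ($m{\left(z,L \right)} = \sqrt{\left(L + 5\right) + \frac{1}{6}} = \sqrt{\left(5 + L\right) + \frac{1}{6}} = \sqrt{\frac{31}{6} + L}$)
$C{\left(-3 \right)} m{\left(n{\left(1 \right)},-6 \right)} \left(-10\right) = \left(-4\right) \left(-3\right) \frac{\sqrt{186 + 36 \left(-6\right)}}{6} \left(-10\right) = 12 \frac{\sqrt{186 - 216}}{6} \left(-10\right) = 12 \frac{\sqrt{-30}}{6} \left(-10\right) = 12 \frac{i \sqrt{30}}{6} \left(-10\right) = 2 i \sqrt{30} \left(-10\right) = - 20 i \sqrt{30}$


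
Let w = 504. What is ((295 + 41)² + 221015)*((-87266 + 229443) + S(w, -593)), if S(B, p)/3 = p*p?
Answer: 399732871964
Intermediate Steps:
S(B, p) = 3*p² (S(B, p) = 3*(p*p) = 3*p²)
((295 + 41)² + 221015)*((-87266 + 229443) + S(w, -593)) = ((295 + 41)² + 221015)*((-87266 + 229443) + 3*(-593)²) = (336² + 221015)*(142177 + 3*351649) = (112896 + 221015)*(142177 + 1054947) = 333911*1197124 = 399732871964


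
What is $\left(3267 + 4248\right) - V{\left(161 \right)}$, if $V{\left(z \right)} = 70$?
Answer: $7445$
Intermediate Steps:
$\left(3267 + 4248\right) - V{\left(161 \right)} = \left(3267 + 4248\right) - 70 = 7515 - 70 = 7445$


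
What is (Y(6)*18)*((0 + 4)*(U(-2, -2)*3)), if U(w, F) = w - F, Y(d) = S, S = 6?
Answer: 0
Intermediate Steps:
Y(d) = 6
(Y(6)*18)*((0 + 4)*(U(-2, -2)*3)) = (6*18)*((0 + 4)*((-2 - 1*(-2))*3)) = 108*(4*((-2 + 2)*3)) = 108*(4*(0*3)) = 108*(4*0) = 108*0 = 0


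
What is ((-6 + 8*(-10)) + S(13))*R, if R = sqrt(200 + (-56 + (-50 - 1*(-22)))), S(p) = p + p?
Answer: -120*sqrt(29) ≈ -646.22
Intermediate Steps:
S(p) = 2*p
R = 2*sqrt(29) (R = sqrt(200 + (-56 + (-50 + 22))) = sqrt(200 + (-56 - 28)) = sqrt(200 - 84) = sqrt(116) = 2*sqrt(29) ≈ 10.770)
((-6 + 8*(-10)) + S(13))*R = ((-6 + 8*(-10)) + 2*13)*(2*sqrt(29)) = ((-6 - 80) + 26)*(2*sqrt(29)) = (-86 + 26)*(2*sqrt(29)) = -120*sqrt(29)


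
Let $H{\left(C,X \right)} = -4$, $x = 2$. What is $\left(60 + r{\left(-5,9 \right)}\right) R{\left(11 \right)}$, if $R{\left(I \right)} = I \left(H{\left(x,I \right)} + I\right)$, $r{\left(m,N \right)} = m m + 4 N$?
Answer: $9317$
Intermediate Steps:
$r{\left(m,N \right)} = m^{2} + 4 N$
$R{\left(I \right)} = I \left(-4 + I\right)$
$\left(60 + r{\left(-5,9 \right)}\right) R{\left(11 \right)} = \left(60 + \left(\left(-5\right)^{2} + 4 \cdot 9\right)\right) 11 \left(-4 + 11\right) = \left(60 + \left(25 + 36\right)\right) 11 \cdot 7 = \left(60 + 61\right) 77 = 121 \cdot 77 = 9317$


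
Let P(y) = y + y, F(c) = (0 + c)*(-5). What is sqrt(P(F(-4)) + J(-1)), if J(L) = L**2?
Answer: sqrt(41) ≈ 6.4031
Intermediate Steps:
F(c) = -5*c (F(c) = c*(-5) = -5*c)
P(y) = 2*y
sqrt(P(F(-4)) + J(-1)) = sqrt(2*(-5*(-4)) + (-1)**2) = sqrt(2*20 + 1) = sqrt(40 + 1) = sqrt(41)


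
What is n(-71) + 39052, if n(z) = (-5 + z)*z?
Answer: 44448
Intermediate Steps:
n(z) = z*(-5 + z)
n(-71) + 39052 = -71*(-5 - 71) + 39052 = -71*(-76) + 39052 = 5396 + 39052 = 44448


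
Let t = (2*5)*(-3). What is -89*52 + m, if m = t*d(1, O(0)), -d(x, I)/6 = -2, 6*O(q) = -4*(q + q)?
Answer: -4988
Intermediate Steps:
O(q) = -4*q/3 (O(q) = (-4*(q + q))/6 = (-8*q)/6 = -4*q/3)
d(x, I) = 12 (d(x, I) = -6*(-2) = 12)
t = -30 (t = 10*(-3) = -30)
m = -360 (m = -30*12 = -360)
-89*52 + m = -89*52 - 360 = -4628 - 360 = -4988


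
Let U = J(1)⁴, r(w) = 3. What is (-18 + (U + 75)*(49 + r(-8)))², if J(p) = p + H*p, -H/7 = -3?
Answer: 148478952817636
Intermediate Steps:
H = 21 (H = -7*(-3) = 21)
J(p) = 22*p (J(p) = p + 21*p = 22*p)
U = 234256 (U = (22*1)⁴ = 22⁴ = 234256)
(-18 + (U + 75)*(49 + r(-8)))² = (-18 + (234256 + 75)*(49 + 3))² = (-18 + 234331*52)² = (-18 + 12185212)² = 12185194² = 148478952817636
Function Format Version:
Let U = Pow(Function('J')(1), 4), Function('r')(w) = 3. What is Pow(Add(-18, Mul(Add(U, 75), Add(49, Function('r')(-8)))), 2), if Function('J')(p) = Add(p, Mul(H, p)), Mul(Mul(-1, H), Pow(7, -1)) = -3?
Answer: 148478952817636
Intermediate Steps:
H = 21 (H = Mul(-7, -3) = 21)
Function('J')(p) = Mul(22, p) (Function('J')(p) = Add(p, Mul(21, p)) = Mul(22, p))
U = 234256 (U = Pow(Mul(22, 1), 4) = Pow(22, 4) = 234256)
Pow(Add(-18, Mul(Add(U, 75), Add(49, Function('r')(-8)))), 2) = Pow(Add(-18, Mul(Add(234256, 75), Add(49, 3))), 2) = Pow(Add(-18, Mul(234331, 52)), 2) = Pow(Add(-18, 12185212), 2) = Pow(12185194, 2) = 148478952817636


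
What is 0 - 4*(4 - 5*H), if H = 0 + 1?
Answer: 4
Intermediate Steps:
H = 1
0 - 4*(4 - 5*H) = 0 - 4*(4 - 5*1) = 0 - 4*(4 - 5) = 0 - 4*(-1) = 0 + 4 = 4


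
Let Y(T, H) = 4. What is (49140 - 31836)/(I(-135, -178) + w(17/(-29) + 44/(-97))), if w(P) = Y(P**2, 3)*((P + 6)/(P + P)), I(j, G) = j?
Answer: -16871400/140927 ≈ -119.72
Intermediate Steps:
w(P) = 2*(6 + P)/P (w(P) = 4*((P + 6)/(P + P)) = 4*((6 + P)/((2*P))) = 4*((6 + P)*(1/(2*P))) = 4*((6 + P)/(2*P)) = 2*(6 + P)/P)
(49140 - 31836)/(I(-135, -178) + w(17/(-29) + 44/(-97))) = (49140 - 31836)/(-135 + (2 + 12/(17/(-29) + 44/(-97)))) = 17304/(-135 + (2 + 12/(17*(-1/29) + 44*(-1/97)))) = 17304/(-135 + (2 + 12/(-17/29 - 44/97))) = 17304/(-135 + (2 + 12/(-2925/2813))) = 17304/(-135 + (2 + 12*(-2813/2925))) = 17304/(-135 + (2 - 11252/975)) = 17304/(-135 - 9302/975) = 17304/(-140927/975) = 17304*(-975/140927) = -16871400/140927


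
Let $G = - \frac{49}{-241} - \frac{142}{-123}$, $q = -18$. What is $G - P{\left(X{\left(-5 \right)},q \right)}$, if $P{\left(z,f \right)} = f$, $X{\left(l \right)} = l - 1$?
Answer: $\frac{573823}{29643} \approx 19.358$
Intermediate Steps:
$X{\left(l \right)} = -1 + l$
$G = \frac{40249}{29643}$ ($G = \left(-49\right) \left(- \frac{1}{241}\right) - - \frac{142}{123} = \frac{49}{241} + \frac{142}{123} = \frac{40249}{29643} \approx 1.3578$)
$G - P{\left(X{\left(-5 \right)},q \right)} = \frac{40249}{29643} - -18 = \frac{40249}{29643} + 18 = \frac{573823}{29643}$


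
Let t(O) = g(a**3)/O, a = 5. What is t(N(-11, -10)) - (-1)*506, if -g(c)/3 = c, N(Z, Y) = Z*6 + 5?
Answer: 31241/61 ≈ 512.15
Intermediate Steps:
N(Z, Y) = 5 + 6*Z (N(Z, Y) = 6*Z + 5 = 5 + 6*Z)
g(c) = -3*c
t(O) = -375/O (t(O) = (-3*5**3)/O = (-3*125)/O = -375/O)
t(N(-11, -10)) - (-1)*506 = -375/(5 + 6*(-11)) - (-1)*506 = -375/(5 - 66) - 1*(-506) = -375/(-61) + 506 = -375*(-1/61) + 506 = 375/61 + 506 = 31241/61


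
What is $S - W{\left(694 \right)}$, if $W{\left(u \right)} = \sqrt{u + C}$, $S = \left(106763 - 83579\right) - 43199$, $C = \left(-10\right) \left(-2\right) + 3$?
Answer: $-20015 - \sqrt{717} \approx -20042.0$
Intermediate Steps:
$C = 23$ ($C = 20 + 3 = 23$)
$S = -20015$ ($S = 23184 - 43199 = -20015$)
$W{\left(u \right)} = \sqrt{23 + u}$ ($W{\left(u \right)} = \sqrt{u + 23} = \sqrt{23 + u}$)
$S - W{\left(694 \right)} = -20015 - \sqrt{23 + 694} = -20015 - \sqrt{717}$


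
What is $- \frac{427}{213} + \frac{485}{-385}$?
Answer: $- \frac{53540}{16401} \approx -3.2644$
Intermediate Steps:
$- \frac{427}{213} + \frac{485}{-385} = \left(-427\right) \frac{1}{213} + 485 \left(- \frac{1}{385}\right) = - \frac{427}{213} - \frac{97}{77} = - \frac{53540}{16401}$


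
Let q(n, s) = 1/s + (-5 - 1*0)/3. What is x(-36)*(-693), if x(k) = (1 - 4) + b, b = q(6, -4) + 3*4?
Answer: -19635/4 ≈ -4908.8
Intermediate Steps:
q(n, s) = -5/3 + 1/s (q(n, s) = 1/s + (-5 + 0)*(⅓) = 1/s - 5*⅓ = 1/s - 5/3 = -5/3 + 1/s)
b = 121/12 (b = (-5/3 + 1/(-4)) + 3*4 = (-5/3 - ¼) + 12 = -23/12 + 12 = 121/12 ≈ 10.083)
x(k) = 85/12 (x(k) = (1 - 4) + 121/12 = -3 + 121/12 = 85/12)
x(-36)*(-693) = (85/12)*(-693) = -19635/4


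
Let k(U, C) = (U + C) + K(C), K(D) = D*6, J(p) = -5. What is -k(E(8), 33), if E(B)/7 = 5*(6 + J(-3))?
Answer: -266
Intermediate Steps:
K(D) = 6*D
E(B) = 35 (E(B) = 7*(5*(6 - 5)) = 7*(5*1) = 7*5 = 35)
k(U, C) = U + 7*C (k(U, C) = (U + C) + 6*C = (C + U) + 6*C = U + 7*C)
-k(E(8), 33) = -(35 + 7*33) = -(35 + 231) = -1*266 = -266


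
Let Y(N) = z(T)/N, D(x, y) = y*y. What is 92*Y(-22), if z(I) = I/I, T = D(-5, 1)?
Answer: -46/11 ≈ -4.1818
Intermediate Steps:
D(x, y) = y**2
T = 1 (T = 1**2 = 1)
z(I) = 1
Y(N) = 1/N
92*Y(-22) = 92/(-22) = 92*(-1/22) = -46/11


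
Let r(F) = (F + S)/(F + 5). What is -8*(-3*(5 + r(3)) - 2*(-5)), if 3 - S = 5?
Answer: 43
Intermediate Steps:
S = -2 (S = 3 - 1*5 = 3 - 5 = -2)
r(F) = (-2 + F)/(5 + F) (r(F) = (F - 2)/(F + 5) = (-2 + F)/(5 + F))
-8*(-3*(5 + r(3)) - 2*(-5)) = -8*(-3*(5 + (-2 + 3)/(5 + 3)) - 2*(-5)) = -8*(-3*(5 + 1/8) + 10) = -8*(-3*(5 + (⅛)*1) + 10) = -8*(-3*(5 + ⅛) + 10) = -8*(-3*41/8 + 10) = -8*(-123/8 + 10) = -8*(-43/8) = 43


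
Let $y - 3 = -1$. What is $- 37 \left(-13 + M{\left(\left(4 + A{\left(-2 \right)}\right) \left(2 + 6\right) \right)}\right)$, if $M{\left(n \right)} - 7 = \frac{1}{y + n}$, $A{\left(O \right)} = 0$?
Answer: $\frac{7511}{34} \approx 220.91$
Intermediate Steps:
$y = 2$ ($y = 3 - 1 = 2$)
$M{\left(n \right)} = 7 + \frac{1}{2 + n}$
$- 37 \left(-13 + M{\left(\left(4 + A{\left(-2 \right)}\right) \left(2 + 6\right) \right)}\right) = - 37 \left(-13 + \frac{15 + 7 \left(4 + 0\right) \left(2 + 6\right)}{2 + \left(4 + 0\right) \left(2 + 6\right)}\right) = - 37 \left(-13 + \frac{15 + 7 \cdot 4 \cdot 8}{2 + 4 \cdot 8}\right) = - 37 \left(-13 + \frac{15 + 7 \cdot 32}{2 + 32}\right) = - 37 \left(-13 + \frac{15 + 224}{34}\right) = - 37 \left(-13 + \frac{1}{34} \cdot 239\right) = - 37 \left(-13 + \frac{239}{34}\right) = \left(-37\right) \left(- \frac{203}{34}\right) = \frac{7511}{34}$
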